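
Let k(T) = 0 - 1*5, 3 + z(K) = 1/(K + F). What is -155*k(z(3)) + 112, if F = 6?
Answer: 887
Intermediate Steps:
z(K) = -3 + 1/(6 + K) (z(K) = -3 + 1/(K + 6) = -3 + 1/(6 + K))
k(T) = -5 (k(T) = 0 - 5 = -5)
-155*k(z(3)) + 112 = -155*(-5) + 112 = 775 + 112 = 887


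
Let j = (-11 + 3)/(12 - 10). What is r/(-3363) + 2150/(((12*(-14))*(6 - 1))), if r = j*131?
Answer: -226343/94164 ≈ -2.4037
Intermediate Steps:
j = -4 (j = -8/2 = -8*½ = -4)
r = -524 (r = -4*131 = -524)
r/(-3363) + 2150/(((12*(-14))*(6 - 1))) = -524/(-3363) + 2150/(((12*(-14))*(6 - 1))) = -524*(-1/3363) + 2150/((-168*5)) = 524/3363 + 2150/(-840) = 524/3363 + 2150*(-1/840) = 524/3363 - 215/84 = -226343/94164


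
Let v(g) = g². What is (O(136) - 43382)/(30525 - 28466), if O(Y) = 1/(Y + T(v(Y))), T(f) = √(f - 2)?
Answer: -43314/2059 - √18494/4118 ≈ -21.069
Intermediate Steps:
T(f) = √(-2 + f)
O(Y) = 1/(Y + √(-2 + Y²))
(O(136) - 43382)/(30525 - 28466) = (1/(136 + √(-2 + 136²)) - 43382)/(30525 - 28466) = (1/(136 + √(-2 + 18496)) - 43382)/2059 = (1/(136 + √18494) - 43382)*(1/2059) = (-43382 + 1/(136 + √18494))*(1/2059) = -43382/2059 + 1/(2059*(136 + √18494))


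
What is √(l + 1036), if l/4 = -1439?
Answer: 4*I*√295 ≈ 68.702*I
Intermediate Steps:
l = -5756 (l = 4*(-1439) = -5756)
√(l + 1036) = √(-5756 + 1036) = √(-4720) = 4*I*√295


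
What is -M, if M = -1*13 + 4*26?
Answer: -91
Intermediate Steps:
M = 91 (M = -13 + 104 = 91)
-M = -1*91 = -91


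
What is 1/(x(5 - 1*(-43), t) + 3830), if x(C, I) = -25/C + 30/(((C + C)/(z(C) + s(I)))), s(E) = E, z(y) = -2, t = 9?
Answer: 3/11495 ≈ 0.00026098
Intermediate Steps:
x(C, I) = -25/C + 15*(-2 + I)/C (x(C, I) = -25/C + 30/(((C + C)/(-2 + I))) = -25/C + 30/(((2*C)/(-2 + I))) = -25/C + 30/((2*C/(-2 + I))) = -25/C + 30*((-2 + I)/(2*C)) = -25/C + 15*(-2 + I)/C)
1/(x(5 - 1*(-43), t) + 3830) = 1/(5*(-11 + 3*9)/(5 - 1*(-43)) + 3830) = 1/(5*(-11 + 27)/(5 + 43) + 3830) = 1/(5*16/48 + 3830) = 1/(5*(1/48)*16 + 3830) = 1/(5/3 + 3830) = 1/(11495/3) = 3/11495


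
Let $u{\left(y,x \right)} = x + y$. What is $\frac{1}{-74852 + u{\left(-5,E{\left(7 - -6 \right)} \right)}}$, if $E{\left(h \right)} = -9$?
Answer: $- \frac{1}{74866} \approx -1.3357 \cdot 10^{-5}$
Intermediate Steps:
$\frac{1}{-74852 + u{\left(-5,E{\left(7 - -6 \right)} \right)}} = \frac{1}{-74852 - 14} = \frac{1}{-74866} = - \frac{1}{74866}$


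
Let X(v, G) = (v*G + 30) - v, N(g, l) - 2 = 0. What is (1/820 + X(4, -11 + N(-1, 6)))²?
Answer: 67223601/672400 ≈ 99.976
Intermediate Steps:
N(g, l) = 2 (N(g, l) = 2 + 0 = 2)
X(v, G) = 30 - v + G*v (X(v, G) = (G*v + 30) - v = (30 + G*v) - v = 30 - v + G*v)
(1/820 + X(4, -11 + N(-1, 6)))² = (1/820 + (30 - 1*4 + (-11 + 2)*4))² = (1/820 + (30 - 4 - 9*4))² = (1/820 + (30 - 4 - 36))² = (1/820 - 10)² = (-8199/820)² = 67223601/672400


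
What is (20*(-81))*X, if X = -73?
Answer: 118260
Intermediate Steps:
(20*(-81))*X = (20*(-81))*(-73) = -1620*(-73) = 118260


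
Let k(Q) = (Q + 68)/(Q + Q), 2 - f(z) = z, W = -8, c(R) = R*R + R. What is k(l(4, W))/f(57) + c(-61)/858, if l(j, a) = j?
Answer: 2933/715 ≈ 4.1021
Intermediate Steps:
c(R) = R + R² (c(R) = R² + R = R + R²)
f(z) = 2 - z
k(Q) = (68 + Q)/(2*Q) (k(Q) = (68 + Q)/((2*Q)) = (68 + Q)*(1/(2*Q)) = (68 + Q)/(2*Q))
k(l(4, W))/f(57) + c(-61)/858 = ((½)*(68 + 4)/4)/(2 - 1*57) - 61*(1 - 61)/858 = ((½)*(¼)*72)/(2 - 57) - 61*(-60)*(1/858) = 9/(-55) + 3660*(1/858) = 9*(-1/55) + 610/143 = -9/55 + 610/143 = 2933/715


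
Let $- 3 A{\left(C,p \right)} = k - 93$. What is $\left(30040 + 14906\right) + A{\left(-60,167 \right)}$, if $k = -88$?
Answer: $\frac{135019}{3} \approx 45006.0$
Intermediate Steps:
$A{\left(C,p \right)} = \frac{181}{3}$ ($A{\left(C,p \right)} = - \frac{-88 - 93}{3} = \left(- \frac{1}{3}\right) \left(-181\right) = \frac{181}{3}$)
$\left(30040 + 14906\right) + A{\left(-60,167 \right)} = \left(30040 + 14906\right) + \frac{181}{3} = 44946 + \frac{181}{3} = \frac{135019}{3}$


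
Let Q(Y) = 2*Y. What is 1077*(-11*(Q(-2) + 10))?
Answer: -71082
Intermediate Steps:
1077*(-11*(Q(-2) + 10)) = 1077*(-11*(2*(-2) + 10)) = 1077*(-11*(-4 + 10)) = 1077*(-11*6) = 1077*(-66) = -71082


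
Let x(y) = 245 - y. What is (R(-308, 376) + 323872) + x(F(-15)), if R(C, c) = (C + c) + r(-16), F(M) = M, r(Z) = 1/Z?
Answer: 5187199/16 ≈ 3.2420e+5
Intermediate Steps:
R(C, c) = -1/16 + C + c (R(C, c) = (C + c) + 1/(-16) = (C + c) - 1/16 = -1/16 + C + c)
(R(-308, 376) + 323872) + x(F(-15)) = ((-1/16 - 308 + 376) + 323872) + (245 - 1*(-15)) = (1087/16 + 323872) + (245 + 15) = 5183039/16 + 260 = 5187199/16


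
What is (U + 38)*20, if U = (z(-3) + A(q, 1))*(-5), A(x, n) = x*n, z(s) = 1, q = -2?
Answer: 860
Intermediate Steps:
A(x, n) = n*x
U = 5 (U = (1 + 1*(-2))*(-5) = (1 - 2)*(-5) = -1*(-5) = 5)
(U + 38)*20 = (5 + 38)*20 = 43*20 = 860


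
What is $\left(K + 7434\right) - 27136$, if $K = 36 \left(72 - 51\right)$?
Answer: $-18946$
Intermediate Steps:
$K = 756$ ($K = 36 \cdot 21 = 756$)
$\left(K + 7434\right) - 27136 = \left(756 + 7434\right) - 27136 = 8190 - 27136 = -18946$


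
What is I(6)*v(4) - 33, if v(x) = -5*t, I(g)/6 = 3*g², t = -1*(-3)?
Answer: -9753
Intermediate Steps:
t = 3
I(g) = 18*g² (I(g) = 6*(3*g²) = 18*g²)
v(x) = -15 (v(x) = -5*3 = -15)
I(6)*v(4) - 33 = (18*6²)*(-15) - 33 = (18*36)*(-15) - 33 = 648*(-15) - 33 = -9720 - 33 = -9753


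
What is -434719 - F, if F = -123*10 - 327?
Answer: -433162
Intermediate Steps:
F = -1557 (F = -1230 - 327 = -1557)
-434719 - F = -434719 - 1*(-1557) = -434719 + 1557 = -433162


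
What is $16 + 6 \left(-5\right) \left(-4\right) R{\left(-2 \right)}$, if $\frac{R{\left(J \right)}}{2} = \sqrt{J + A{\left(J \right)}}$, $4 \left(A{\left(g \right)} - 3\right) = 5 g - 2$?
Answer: $16 + 240 i \sqrt{2} \approx 16.0 + 339.41 i$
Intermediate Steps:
$A{\left(g \right)} = \frac{5}{2} + \frac{5 g}{4}$ ($A{\left(g \right)} = 3 + \frac{5 g - 2}{4} = 3 + \frac{-2 + 5 g}{4} = 3 + \left(- \frac{1}{2} + \frac{5 g}{4}\right) = \frac{5}{2} + \frac{5 g}{4}$)
$R{\left(J \right)} = 2 \sqrt{\frac{5}{2} + \frac{9 J}{4}}$ ($R{\left(J \right)} = 2 \sqrt{J + \left(\frac{5}{2} + \frac{5 J}{4}\right)} = 2 \sqrt{\frac{5}{2} + \frac{9 J}{4}}$)
$16 + 6 \left(-5\right) \left(-4\right) R{\left(-2 \right)} = 16 + 6 \left(-5\right) \left(-4\right) \sqrt{10 + 9 \left(-2\right)} = 16 + \left(-30\right) \left(-4\right) \sqrt{10 - 18} = 16 + 120 \sqrt{-8} = 16 + 120 \cdot 2 i \sqrt{2} = 16 + 240 i \sqrt{2}$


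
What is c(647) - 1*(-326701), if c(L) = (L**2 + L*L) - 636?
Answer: 1163283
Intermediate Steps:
c(L) = -636 + 2*L**2 (c(L) = (L**2 + L**2) - 636 = 2*L**2 - 636 = -636 + 2*L**2)
c(647) - 1*(-326701) = (-636 + 2*647**2) - 1*(-326701) = (-636 + 2*418609) + 326701 = (-636 + 837218) + 326701 = 836582 + 326701 = 1163283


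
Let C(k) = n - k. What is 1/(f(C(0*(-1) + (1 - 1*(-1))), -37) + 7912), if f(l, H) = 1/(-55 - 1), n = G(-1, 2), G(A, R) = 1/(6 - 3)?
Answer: 56/443071 ≈ 0.00012639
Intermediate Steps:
G(A, R) = ⅓ (G(A, R) = 1/3 = ⅓)
n = ⅓ ≈ 0.33333
C(k) = ⅓ - k
f(l, H) = -1/56 (f(l, H) = 1/(-56) = -1/56)
1/(f(C(0*(-1) + (1 - 1*(-1))), -37) + 7912) = 1/(-1/56 + 7912) = 1/(443071/56) = 56/443071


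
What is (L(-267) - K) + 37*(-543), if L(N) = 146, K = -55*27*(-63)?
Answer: -113500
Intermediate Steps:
K = 93555 (K = -1485*(-63) = 93555)
(L(-267) - K) + 37*(-543) = (146 - 1*93555) + 37*(-543) = (146 - 93555) - 20091 = -93409 - 20091 = -113500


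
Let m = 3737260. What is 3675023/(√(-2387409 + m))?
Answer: 3675023*√1349851/1349851 ≈ 3163.1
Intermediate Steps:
3675023/(√(-2387409 + m)) = 3675023/(√(-2387409 + 3737260)) = 3675023/(√1349851) = 3675023*(√1349851/1349851) = 3675023*√1349851/1349851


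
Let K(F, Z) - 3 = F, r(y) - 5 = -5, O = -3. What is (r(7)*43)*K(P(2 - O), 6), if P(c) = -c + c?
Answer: 0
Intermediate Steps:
r(y) = 0 (r(y) = 5 - 5 = 0)
P(c) = 0
K(F, Z) = 3 + F
(r(7)*43)*K(P(2 - O), 6) = (0*43)*(3 + 0) = 0*3 = 0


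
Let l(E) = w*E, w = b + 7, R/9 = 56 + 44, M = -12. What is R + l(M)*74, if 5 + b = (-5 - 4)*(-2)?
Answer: -16860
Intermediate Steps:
b = 13 (b = -5 + (-5 - 4)*(-2) = -5 - 9*(-2) = -5 + 18 = 13)
R = 900 (R = 9*(56 + 44) = 9*100 = 900)
w = 20 (w = 13 + 7 = 20)
l(E) = 20*E
R + l(M)*74 = 900 + (20*(-12))*74 = 900 - 240*74 = 900 - 17760 = -16860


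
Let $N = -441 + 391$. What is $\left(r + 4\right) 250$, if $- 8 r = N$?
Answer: $\frac{5125}{2} \approx 2562.5$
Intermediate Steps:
$N = -50$
$r = \frac{25}{4}$ ($r = \left(- \frac{1}{8}\right) \left(-50\right) = \frac{25}{4} \approx 6.25$)
$\left(r + 4\right) 250 = \left(\frac{25}{4} + 4\right) 250 = \frac{41}{4} \cdot 250 = \frac{5125}{2}$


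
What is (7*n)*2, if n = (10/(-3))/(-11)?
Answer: 140/33 ≈ 4.2424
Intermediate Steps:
n = 10/33 (n = (10*(-⅓))*(-1/11) = -10/3*(-1/11) = 10/33 ≈ 0.30303)
(7*n)*2 = (7*(10/33))*2 = (70/33)*2 = 140/33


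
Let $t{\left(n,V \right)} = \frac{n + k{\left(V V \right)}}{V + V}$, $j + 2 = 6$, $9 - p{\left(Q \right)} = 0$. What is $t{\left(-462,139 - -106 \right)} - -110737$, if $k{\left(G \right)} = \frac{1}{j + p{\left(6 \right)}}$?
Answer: $\frac{141077737}{1274} \approx 1.1074 \cdot 10^{5}$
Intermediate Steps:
$p{\left(Q \right)} = 9$ ($p{\left(Q \right)} = 9 - 0 = 9 + 0 = 9$)
$j = 4$ ($j = -2 + 6 = 4$)
$k{\left(G \right)} = \frac{1}{13}$ ($k{\left(G \right)} = \frac{1}{4 + 9} = \frac{1}{13}$)
$t{\left(n,V \right)} = \frac{\frac{1}{13} + n}{2 V}$ ($t{\left(n,V \right)} = \frac{n + \frac{1}{13}}{V + V} = \frac{\frac{1}{13} + n}{2 V}$)
$t{\left(-462,139 - -106 \right)} - -110737 = \frac{1 + 13 \left(-462\right)}{26 \left(139 - -106\right)} - -110737 = \frac{1 - 6006}{26 \left(139 + 106\right)} + 110737 = \frac{1}{26} \cdot \frac{1}{245} \left(-6005\right) + 110737 = - \frac{1201}{1274} + 110737 = \frac{141077737}{1274}$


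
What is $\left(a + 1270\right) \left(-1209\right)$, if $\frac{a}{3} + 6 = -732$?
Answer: $1141296$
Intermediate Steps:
$a = -2214$ ($a = -18 + 3 \left(-732\right) = -18 - 2196 = -2214$)
$\left(a + 1270\right) \left(-1209\right) = \left(-2214 + 1270\right) \left(-1209\right) = \left(-944\right) \left(-1209\right) = 1141296$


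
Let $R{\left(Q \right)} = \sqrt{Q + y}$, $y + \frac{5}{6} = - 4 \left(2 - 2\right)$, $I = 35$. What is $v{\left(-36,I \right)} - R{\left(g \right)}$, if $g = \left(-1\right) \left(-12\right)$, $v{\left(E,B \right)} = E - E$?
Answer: $- \frac{\sqrt{402}}{6} \approx -3.3417$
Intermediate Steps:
$y = - \frac{5}{6}$ ($y = - \frac{5}{6} - 4 \left(2 - 2\right) = - \frac{5}{6} - 0 = - \frac{5}{6} + 0 = - \frac{5}{6} \approx -0.83333$)
$v{\left(E,B \right)} = 0$
$g = 12$
$R{\left(Q \right)} = \sqrt{- \frac{5}{6} + Q}$ ($R{\left(Q \right)} = \sqrt{Q - \frac{5}{6}} = \sqrt{- \frac{5}{6} + Q}$)
$v{\left(-36,I \right)} - R{\left(g \right)} = 0 - \frac{\sqrt{-30 + 36 \cdot 12}}{6} = 0 - \frac{\sqrt{-30 + 432}}{6} = 0 - \frac{\sqrt{402}}{6} = - \frac{\sqrt{402}}{6}$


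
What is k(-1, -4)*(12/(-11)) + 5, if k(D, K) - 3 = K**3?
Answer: 787/11 ≈ 71.545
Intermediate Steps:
k(D, K) = 3 + K**3
k(-1, -4)*(12/(-11)) + 5 = (3 + (-4)**3)*(12/(-11)) + 5 = (3 - 64)*(12*(-1/11)) + 5 = -61*(-12/11) + 5 = 732/11 + 5 = 787/11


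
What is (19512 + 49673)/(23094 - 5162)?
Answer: 69185/17932 ≈ 3.8582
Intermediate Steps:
(19512 + 49673)/(23094 - 5162) = 69185/17932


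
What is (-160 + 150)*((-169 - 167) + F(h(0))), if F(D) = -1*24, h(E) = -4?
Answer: 3600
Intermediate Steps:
F(D) = -24
(-160 + 150)*((-169 - 167) + F(h(0))) = (-160 + 150)*((-169 - 167) - 24) = -10*(-336 - 24) = -10*(-360) = 3600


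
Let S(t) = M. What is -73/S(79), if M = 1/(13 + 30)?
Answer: -3139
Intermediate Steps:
M = 1/43 ≈ 0.023256
S(t) = 1/43
-73/S(79) = -73/1/43 = -73*43 = -3139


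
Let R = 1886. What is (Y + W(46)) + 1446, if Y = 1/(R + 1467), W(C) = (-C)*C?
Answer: -2246509/3353 ≈ -670.00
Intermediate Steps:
W(C) = -C**2
Y = 1/3353 (Y = 1/(1886 + 1467) = 1/3353 ≈ 0.00029824)
(Y + W(46)) + 1446 = (1/3353 - 1*46**2) + 1446 = (1/3353 - 1*2116) + 1446 = (1/3353 - 2116) + 1446 = -7094947/3353 + 1446 = -2246509/3353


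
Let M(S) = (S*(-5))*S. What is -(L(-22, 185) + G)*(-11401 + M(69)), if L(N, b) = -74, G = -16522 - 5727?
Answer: -785903538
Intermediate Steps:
G = -22249
M(S) = -5*S**2 (M(S) = (-5*S)*S = -5*S**2)
-(L(-22, 185) + G)*(-11401 + M(69)) = -(-74 - 22249)*(-11401 - 5*69**2) = -(-22323)*(-11401 - 5*4761) = -(-22323)*(-11401 - 23805) = -(-22323)*(-35206) = -1*785903538 = -785903538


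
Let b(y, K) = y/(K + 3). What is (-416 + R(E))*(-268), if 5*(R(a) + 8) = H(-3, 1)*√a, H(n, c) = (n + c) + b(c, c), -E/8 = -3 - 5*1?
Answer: 571912/5 ≈ 1.1438e+5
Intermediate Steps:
E = 64 (E = -8*(-3 - 5*1) = -8*(-3 - 5) = -8*(-8) = 64)
b(y, K) = y/(3 + K)
H(n, c) = c + n + c/(3 + c) (H(n, c) = (n + c) + c/(3 + c) = (c + n) + c/(3 + c) = c + n + c/(3 + c))
R(a) = -8 - 7*√a/20 (R(a) = -8 + (((1 + (3 + 1)*(1 - 3))/(3 + 1))*√a)/5 = -8 + (((1 + 4*(-2))/4)*√a)/5 = -8 + (((1 - 8)/4)*√a)/5 = -8 + (((¼)*(-7))*√a)/5 = -8 + (-7*√a/4)/5 = -8 - 7*√a/20)
(-416 + R(E))*(-268) = (-416 + (-8 - 7*√64/20))*(-268) = (-416 + (-8 - 7/20*8))*(-268) = (-416 + (-8 - 14/5))*(-268) = (-416 - 54/5)*(-268) = -2134/5*(-268) = 571912/5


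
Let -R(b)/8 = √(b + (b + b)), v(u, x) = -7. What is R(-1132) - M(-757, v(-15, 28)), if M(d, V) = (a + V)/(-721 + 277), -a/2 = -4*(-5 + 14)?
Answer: 65/444 - 16*I*√849 ≈ 0.1464 - 466.2*I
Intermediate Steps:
a = 72 (a = -(-8)*(-5 + 14) = -(-8)*9 = -2*(-36) = 72)
R(b) = -8*√3*√b (R(b) = -8*√(b + (b + b)) = -8*√(b + 2*b) = -8*√3*√b)
M(d, V) = -6/37 - V/444 (M(d, V) = (72 + V)/(-721 + 277) = (72 + V)/(-444) = (72 + V)*(-1/444) = -6/37 - V/444)
R(-1132) - M(-757, v(-15, 28)) = -8*√3*√(-1132) - (-6/37 - 1/444*(-7)) = -8*√3*2*I*√283 - (-6/37 + 7/444) = -16*I*√849 - 1*(-65/444) = -16*I*√849 + 65/444 = 65/444 - 16*I*√849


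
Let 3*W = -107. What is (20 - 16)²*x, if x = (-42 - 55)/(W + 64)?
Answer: -4656/85 ≈ -54.776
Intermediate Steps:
W = -107/3 (W = (⅓)*(-107) = -107/3 ≈ -35.667)
x = -291/85 (x = (-42 - 55)/(-107/3 + 64) = -97/85/3 = -97*3/85 = -291/85 ≈ -3.4235)
(20 - 16)²*x = (20 - 16)²*(-291/85) = 4²*(-291/85) = 16*(-291/85) = -4656/85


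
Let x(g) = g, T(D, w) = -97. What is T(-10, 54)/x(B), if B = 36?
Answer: -97/36 ≈ -2.6944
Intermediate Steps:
T(-10, 54)/x(B) = -97/36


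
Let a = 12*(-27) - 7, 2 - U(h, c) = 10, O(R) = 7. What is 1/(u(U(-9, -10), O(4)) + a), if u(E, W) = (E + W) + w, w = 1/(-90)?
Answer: -90/29881 ≈ -0.0030119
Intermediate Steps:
w = -1/90 ≈ -0.011111
U(h, c) = -8 (U(h, c) = 2 - 1*10 = 2 - 10 = -8)
u(E, W) = -1/90 + E + W (u(E, W) = (E + W) - 1/90 = -1/90 + E + W)
a = -331 (a = -324 - 7 = -331)
1/(u(U(-9, -10), O(4)) + a) = 1/((-1/90 - 8 + 7) - 331) = 1/(-91/90 - 331) = 1/(-29881/90) = -90/29881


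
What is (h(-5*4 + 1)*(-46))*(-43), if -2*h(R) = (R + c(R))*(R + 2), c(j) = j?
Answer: -638894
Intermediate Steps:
h(R) = -R*(2 + R) (h(R) = -(R + R)*(R + 2)/2 = -2*R*(2 + R)/2 = -R*(2 + R))
(h(-5*4 + 1)*(-46))*(-43) = (((-5*4 + 1)*(-2 - (-5*4 + 1)))*(-46))*(-43) = (((-20 + 1)*(-2 - (-20 + 1)))*(-46))*(-43) = (-19*(-2 - 1*(-19))*(-46))*(-43) = (-19*(-2 + 19)*(-46))*(-43) = (-19*17*(-46))*(-43) = -323*(-46)*(-43) = 14858*(-43) = -638894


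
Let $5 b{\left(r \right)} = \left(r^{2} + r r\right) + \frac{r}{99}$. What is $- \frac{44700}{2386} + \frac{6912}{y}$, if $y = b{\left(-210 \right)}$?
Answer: $- \frac{6368975286}{347226229} \approx -18.342$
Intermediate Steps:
$b{\left(r \right)} = \frac{r}{495} + \frac{2 r^{2}}{5}$ ($b{\left(r \right)} = \frac{\left(r^{2} + r r\right) + \frac{r}{99}}{5} = \frac{\left(r^{2} + r^{2}\right) + r \frac{1}{99}}{5} = \frac{2 r^{2} + \frac{r}{99}}{5} = \frac{r}{495} + \frac{2 r^{2}}{5}$)
$y = \frac{582106}{33}$ ($y = \frac{1}{495} \left(-210\right) \left(1 + 198 \left(-210\right)\right) = \frac{1}{495} \left(-210\right) \left(1 - 41580\right) = \frac{1}{495} \left(-210\right) \left(-41579\right) = \frac{582106}{33} \approx 17640.0$)
$- \frac{44700}{2386} + \frac{6912}{y} = - \frac{44700}{2386} + \frac{6912}{\frac{582106}{33}} = \left(-44700\right) \frac{1}{2386} + 6912 \cdot \frac{33}{582106} = - \frac{22350}{1193} + \frac{114048}{291053} = - \frac{6368975286}{347226229}$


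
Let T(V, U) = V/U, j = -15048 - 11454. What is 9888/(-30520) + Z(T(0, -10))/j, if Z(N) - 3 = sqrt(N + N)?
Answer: -222911/687790 ≈ -0.32410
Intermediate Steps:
j = -26502
Z(N) = 3 + sqrt(2)*sqrt(N) (Z(N) = 3 + sqrt(N + N) = 3 + sqrt(2*N) = 3 + sqrt(2)*sqrt(N))
9888/(-30520) + Z(T(0, -10))/j = 9888/(-30520) + (3 + sqrt(2)*sqrt(0/(-10)))/(-26502) = 9888*(-1/30520) + (3 + sqrt(2)*sqrt(0*(-1/10)))*(-1/26502) = -1236/3815 + (3 + sqrt(2)*sqrt(0))*(-1/26502) = -1236/3815 + (3 + sqrt(2)*0)*(-1/26502) = -1236/3815 + (3 + 0)*(-1/26502) = -1236/3815 + 3*(-1/26502) = -1236/3815 - 1/8834 = -222911/687790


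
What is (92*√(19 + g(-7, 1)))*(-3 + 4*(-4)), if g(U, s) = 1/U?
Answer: -3496*√231/7 ≈ -7590.7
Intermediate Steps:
(92*√(19 + g(-7, 1)))*(-3 + 4*(-4)) = (92*√(19 + 1/(-7)))*(-3 + 4*(-4)) = (92*√(19 - ⅐))*(-3 - 16) = (92*√(132/7))*(-19) = (92*(2*√231/7))*(-19) = (184*√231/7)*(-19) = -3496*√231/7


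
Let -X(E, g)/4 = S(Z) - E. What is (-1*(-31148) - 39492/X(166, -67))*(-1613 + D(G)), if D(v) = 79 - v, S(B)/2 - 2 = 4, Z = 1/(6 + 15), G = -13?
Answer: -7280903799/154 ≈ -4.7279e+7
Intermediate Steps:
Z = 1/21 ≈ 0.047619
S(B) = 12 (S(B) = 4 + 2*4 = 4 + 8 = 12)
X(E, g) = -48 + 4*E (X(E, g) = -4*(12 - E) = -48 + 4*E)
(-1*(-31148) - 39492/X(166, -67))*(-1613 + D(G)) = (-1*(-31148) - 39492/(-48 + 4*166))*(-1613 + (79 - 1*(-13))) = (31148 - 39492/(-48 + 664))*(-1613 + (79 + 13)) = (31148 - 39492/616)*(-1613 + 92) = (31148 - 39492*1/616)*(-1521) = (31148 - 9873/154)*(-1521) = (4786919/154)*(-1521) = -7280903799/154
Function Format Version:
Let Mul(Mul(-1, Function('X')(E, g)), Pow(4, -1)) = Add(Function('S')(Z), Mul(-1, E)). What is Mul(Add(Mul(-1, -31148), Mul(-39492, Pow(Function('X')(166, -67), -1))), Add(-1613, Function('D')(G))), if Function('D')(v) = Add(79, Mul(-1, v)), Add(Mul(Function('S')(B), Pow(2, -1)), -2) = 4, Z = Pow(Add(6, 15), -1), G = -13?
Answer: Rational(-7280903799, 154) ≈ -4.7279e+7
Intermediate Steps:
Z = Rational(1, 21) (Z = Pow(21, -1) = Rational(1, 21) ≈ 0.047619)
Function('S')(B) = 12 (Function('S')(B) = Add(4, Mul(2, 4)) = Add(4, 8) = 12)
Function('X')(E, g) = Add(-48, Mul(4, E)) (Function('X')(E, g) = Mul(-4, Add(12, Mul(-1, E))) = Add(-48, Mul(4, E)))
Mul(Add(Mul(-1, -31148), Mul(-39492, Pow(Function('X')(166, -67), -1))), Add(-1613, Function('D')(G))) = Mul(Add(Mul(-1, -31148), Mul(-39492, Pow(Add(-48, Mul(4, 166)), -1))), Add(-1613, Add(79, Mul(-1, -13)))) = Mul(Add(31148, Mul(-39492, Pow(Add(-48, 664), -1))), Add(-1613, Add(79, 13))) = Mul(Add(31148, Mul(-39492, Pow(616, -1))), Add(-1613, 92)) = Mul(Add(31148, Mul(-39492, Rational(1, 616))), -1521) = Mul(Add(31148, Rational(-9873, 154)), -1521) = Mul(Rational(4786919, 154), -1521) = Rational(-7280903799, 154)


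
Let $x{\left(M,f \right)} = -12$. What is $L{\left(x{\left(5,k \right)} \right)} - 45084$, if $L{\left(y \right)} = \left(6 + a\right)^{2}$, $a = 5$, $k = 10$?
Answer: $-44963$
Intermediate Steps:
$L{\left(y \right)} = 121$ ($L{\left(y \right)} = \left(6 + 5\right)^{2} = 11^{2} = 121$)
$L{\left(x{\left(5,k \right)} \right)} - 45084 = 121 - 45084 = -44963$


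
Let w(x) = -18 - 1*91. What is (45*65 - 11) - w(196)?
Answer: 3023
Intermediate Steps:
w(x) = -109 (w(x) = -18 - 91 = -109)
(45*65 - 11) - w(196) = (45*65 - 11) - 1*(-109) = (2925 - 11) + 109 = 2914 + 109 = 3023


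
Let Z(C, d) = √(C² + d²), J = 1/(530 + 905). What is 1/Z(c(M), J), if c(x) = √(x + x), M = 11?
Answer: 1435*√45302951/45302951 ≈ 0.21320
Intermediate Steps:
J = 1/1435 ≈ 0.00069686
c(x) = √2*√x (c(x) = √(2*x) = √2*√x)
1/Z(c(M), J) = 1/(√((√2*√11)² + (1/1435)²)) = 1/(√((√22)² + 1/2059225)) = 1/(√(22 + 1/2059225)) = 1/(√(45302951/2059225)) = 1/(√45302951/1435) = 1435*√45302951/45302951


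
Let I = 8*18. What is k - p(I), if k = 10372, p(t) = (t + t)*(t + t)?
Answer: -72572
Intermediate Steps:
I = 144
p(t) = 4*t² (p(t) = (2*t)*(2*t) = 4*t²)
k - p(I) = 10372 - 4*144² = 10372 - 4*20736 = 10372 - 1*82944 = 10372 - 82944 = -72572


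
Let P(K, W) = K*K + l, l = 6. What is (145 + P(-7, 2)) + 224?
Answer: 424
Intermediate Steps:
P(K, W) = 6 + K**2 (P(K, W) = K*K + 6 = K**2 + 6 = 6 + K**2)
(145 + P(-7, 2)) + 224 = (145 + (6 + (-7)**2)) + 224 = (145 + (6 + 49)) + 224 = (145 + 55) + 224 = 200 + 224 = 424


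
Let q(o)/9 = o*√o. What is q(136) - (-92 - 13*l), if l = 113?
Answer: 1561 + 2448*√34 ≈ 15835.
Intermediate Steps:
q(o) = 9*o^(3/2) (q(o) = 9*(o*√o) = 9*o^(3/2))
q(136) - (-92 - 13*l) = 9*136^(3/2) - (-92 - 13*113) = 9*(272*√34) - (-92 - 1469) = 2448*√34 - 1*(-1561) = 2448*√34 + 1561 = 1561 + 2448*√34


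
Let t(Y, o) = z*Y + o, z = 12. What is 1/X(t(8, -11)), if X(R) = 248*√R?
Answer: √85/21080 ≈ 0.00043736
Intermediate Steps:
t(Y, o) = o + 12*Y (t(Y, o) = 12*Y + o = o + 12*Y)
1/X(t(8, -11)) = 1/(248*√(-11 + 12*8)) = 1/(248*√(-11 + 96)) = 1/(248*√85) = √85/21080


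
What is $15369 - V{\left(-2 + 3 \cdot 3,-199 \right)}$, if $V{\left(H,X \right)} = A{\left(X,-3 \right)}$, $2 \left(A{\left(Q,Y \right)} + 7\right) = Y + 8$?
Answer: $\frac{30747}{2} \approx 15374.0$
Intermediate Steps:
$A{\left(Q,Y \right)} = -3 + \frac{Y}{2}$ ($A{\left(Q,Y \right)} = -7 + \frac{Y + 8}{2} = -7 + \frac{8 + Y}{2} = -7 + \left(4 + \frac{Y}{2}\right) = -3 + \frac{Y}{2}$)
$V{\left(H,X \right)} = - \frac{9}{2}$ ($V{\left(H,X \right)} = -3 + \frac{1}{2} \left(-3\right) = -3 - \frac{3}{2} = - \frac{9}{2}$)
$15369 - V{\left(-2 + 3 \cdot 3,-199 \right)} = 15369 - - \frac{9}{2} = 15369 + \frac{9}{2} = \frac{30747}{2}$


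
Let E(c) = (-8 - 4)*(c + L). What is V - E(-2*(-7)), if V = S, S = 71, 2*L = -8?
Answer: 191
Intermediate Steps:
L = -4 (L = (1/2)*(-8) = -4)
V = 71
E(c) = 48 - 12*c (E(c) = (-8 - 4)*(c - 4) = -12*(-4 + c) = 48 - 12*c)
V - E(-2*(-7)) = 71 - (48 - (-24)*(-7)) = 71 - (48 - 12*14) = 71 - (48 - 168) = 71 - 1*(-120) = 71 + 120 = 191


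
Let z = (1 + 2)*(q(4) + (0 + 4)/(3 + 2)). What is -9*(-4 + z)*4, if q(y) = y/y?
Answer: -252/5 ≈ -50.400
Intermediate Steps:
q(y) = 1
z = 27/5 (z = (1 + 2)*(1 + (0 + 4)/(3 + 2)) = 3*(1 + 4/5) = 3*(9/5) = 27/5 ≈ 5.4000)
-9*(-4 + z)*4 = -9*(-4 + 27/5)*4 = -63*4/5 = -9*28/5 = -252/5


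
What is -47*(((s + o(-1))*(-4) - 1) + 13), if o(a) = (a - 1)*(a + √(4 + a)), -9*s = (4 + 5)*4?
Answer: -940 - 376*√3 ≈ -1591.3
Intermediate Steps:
s = -4 (s = -(4 + 5)*4/9 = -4 ≈ -4.0000)
o(a) = (-1 + a)*(a + √(4 + a))
-47*(((s + o(-1))*(-4) - 1) + 13) = -47*(((-4 + ((-1)² - 1*(-1) - √(4 - 1) - √(4 - 1)))*(-4) - 1) + 13) = -47*(((-4 + (1 + 1 - √3 - √3))*(-4) - 1) + 13) = -47*(((-4 + (2 - 2*√3))*(-4) - 1) + 13) = -47*(((-2 - 2*√3)*(-4) - 1) + 13) = -47*(((8 + 8*√3) - 1) + 13) = -47*((7 + 8*√3) + 13) = -47*(20 + 8*√3) = -940 - 376*√3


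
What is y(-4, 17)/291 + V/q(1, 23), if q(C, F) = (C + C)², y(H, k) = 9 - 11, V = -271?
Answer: -78869/1164 ≈ -67.757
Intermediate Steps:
y(H, k) = -2
q(C, F) = 4*C² (q(C, F) = (2*C)² = 4*C²)
y(-4, 17)/291 + V/q(1, 23) = -2/291 - 271/(4*1²) = -2*1/291 - 271/(4*1) = -2/291 - 271/4 = -78869/1164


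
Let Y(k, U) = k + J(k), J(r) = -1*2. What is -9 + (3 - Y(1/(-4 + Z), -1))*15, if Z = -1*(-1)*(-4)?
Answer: 543/8 ≈ 67.875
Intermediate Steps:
J(r) = -2
Z = -4 (Z = 1*(-4) = -4)
Y(k, U) = -2 + k (Y(k, U) = k - 2 = -2 + k)
-9 + (3 - Y(1/(-4 + Z), -1))*15 = -9 + (3 - (-2 + 1/(-4 - 4)))*15 = -9 + (3 - (-2 + 1/(-8)))*15 = -9 + (3 - (-2 - ⅛))*15 = -9 + (3 - 1*(-17/8))*15 = -9 + (3 + 17/8)*15 = -9 + (41/8)*15 = -9 + 615/8 = 543/8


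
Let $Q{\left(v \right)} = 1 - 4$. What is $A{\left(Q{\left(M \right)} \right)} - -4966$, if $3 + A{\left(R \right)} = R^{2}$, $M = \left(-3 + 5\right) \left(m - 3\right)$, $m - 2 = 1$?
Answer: $4972$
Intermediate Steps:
$m = 3$ ($m = 2 + 1 = 3$)
$M = 0$ ($M = \left(-3 + 5\right) \left(3 - 3\right) = 2 \cdot 0 = 0$)
$Q{\left(v \right)} = -3$ ($Q{\left(v \right)} = 1 - 4 = -3$)
$A{\left(R \right)} = -3 + R^{2}$
$A{\left(Q{\left(M \right)} \right)} - -4966 = \left(-3 + \left(-3\right)^{2}\right) - -4966 = \left(-3 + 9\right) + 4966 = 6 + 4966 = 4972$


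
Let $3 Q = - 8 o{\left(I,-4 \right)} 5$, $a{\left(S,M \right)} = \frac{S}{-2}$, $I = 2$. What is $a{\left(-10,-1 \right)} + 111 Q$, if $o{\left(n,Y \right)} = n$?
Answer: $-2955$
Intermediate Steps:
$a{\left(S,M \right)} = - \frac{S}{2}$ ($a{\left(S,M \right)} = S \left(- \frac{1}{2}\right) = - \frac{S}{2}$)
$Q = - \frac{80}{3}$ ($Q = \frac{\left(-8\right) 2 \cdot 5}{3} = \frac{\left(-8\right) 10}{3} = \frac{1}{3} \left(-80\right) = - \frac{80}{3} \approx -26.667$)
$a{\left(-10,-1 \right)} + 111 Q = \left(- \frac{1}{2}\right) \left(-10\right) + 111 \left(- \frac{80}{3}\right) = 5 - 2960 = -2955$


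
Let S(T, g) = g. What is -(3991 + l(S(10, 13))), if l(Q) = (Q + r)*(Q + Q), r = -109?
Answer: -1495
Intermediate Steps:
l(Q) = 2*Q*(-109 + Q) (l(Q) = (Q - 109)*(Q + Q) = (-109 + Q)*(2*Q) = 2*Q*(-109 + Q))
-(3991 + l(S(10, 13))) = -(3991 + 2*13*(-109 + 13)) = -(3991 + 2*13*(-96)) = -(3991 - 2496) = -1*1495 = -1495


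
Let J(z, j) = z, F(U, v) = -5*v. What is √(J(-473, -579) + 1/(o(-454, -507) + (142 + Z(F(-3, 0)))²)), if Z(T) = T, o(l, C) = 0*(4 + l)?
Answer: I*√9537571/142 ≈ 21.749*I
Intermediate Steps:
o(l, C) = 0
√(J(-473, -579) + 1/(o(-454, -507) + (142 + Z(F(-3, 0)))²)) = √(-473 + 1/(0 + (142 - 5*0)²)) = √(-473 + 1/(0 + (142 + 0)²)) = √(-473 + 1/(0 + 142²)) = √(-473 + 1/(0 + 20164)) = √(-473 + 1/20164) = √(-9537571/20164) = I*√9537571/142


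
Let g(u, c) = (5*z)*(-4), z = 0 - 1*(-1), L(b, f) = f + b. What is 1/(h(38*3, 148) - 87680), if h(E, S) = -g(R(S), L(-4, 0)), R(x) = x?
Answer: -1/87660 ≈ -1.1408e-5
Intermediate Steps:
L(b, f) = b + f
z = 1 (z = 0 + 1 = 1)
g(u, c) = -20 (g(u, c) = (5*1)*(-4) = 5*(-4) = -20)
h(E, S) = 20 (h(E, S) = -1*(-20) = 20)
1/(h(38*3, 148) - 87680) = 1/(20 - 87680) = 1/(-87660) = -1/87660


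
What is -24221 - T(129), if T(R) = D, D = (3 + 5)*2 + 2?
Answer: -24239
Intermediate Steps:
D = 18 (D = 8*2 + 2 = 16 + 2 = 18)
T(R) = 18
-24221 - T(129) = -24221 - 1*18 = -24221 - 18 = -24239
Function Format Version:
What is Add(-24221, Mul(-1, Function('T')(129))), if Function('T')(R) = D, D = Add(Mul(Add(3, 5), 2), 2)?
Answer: -24239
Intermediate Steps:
D = 18 (D = Add(Mul(8, 2), 2) = Add(16, 2) = 18)
Function('T')(R) = 18
Add(-24221, Mul(-1, Function('T')(129))) = Add(-24221, Mul(-1, 18)) = Add(-24221, -18) = -24239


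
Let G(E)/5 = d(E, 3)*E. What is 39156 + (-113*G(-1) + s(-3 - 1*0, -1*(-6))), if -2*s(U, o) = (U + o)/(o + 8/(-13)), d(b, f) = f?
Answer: 5719101/140 ≈ 40851.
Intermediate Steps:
G(E) = 15*E (G(E) = 5*(3*E) = 15*E)
s(U, o) = -(U + o)/(2*(-8/13 + o)) (s(U, o) = -(U + o)/(2*(o + 8/(-13))) = -(U + o)/(2*(o + 8*(-1/13))) = -(U + o)/(2*(o - 8/13)) = -(U + o)/(2*(-8/13 + o)))
39156 + (-113*G(-1) + s(-3 - 1*0, -1*(-6))) = 39156 + (-1695*(-1) + 13*(-(-3 - 1*0) - (-1)*(-6))/(2*(-8 + 13*(-1*(-6))))) = 39156 + (-113*(-15) + 13*(-(-3 + 0) - 1*6)/(2*(-8 + 13*6))) = 39156 + (1695 + 13*(-1*(-3) - 6)/(2*(-8 + 78))) = 39156 + (1695 + (13/2)*(3 - 6)/70) = 39156 + (1695 + (13/2)*(1/70)*(-3)) = 39156 + (1695 - 39/140) = 39156 + 237261/140 = 5719101/140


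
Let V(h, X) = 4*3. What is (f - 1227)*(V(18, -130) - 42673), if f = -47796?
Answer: 2091370203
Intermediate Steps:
V(h, X) = 12
(f - 1227)*(V(18, -130) - 42673) = (-47796 - 1227)*(12 - 42673) = -49023*(-42661) = 2091370203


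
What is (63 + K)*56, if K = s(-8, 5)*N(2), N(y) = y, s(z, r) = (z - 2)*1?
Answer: 2408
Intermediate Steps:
s(z, r) = -2 + z (s(z, r) = (-2 + z)*1 = -2 + z)
K = -20 (K = (-2 - 8)*2 = -10*2 = -20)
(63 + K)*56 = (63 - 20)*56 = 43*56 = 2408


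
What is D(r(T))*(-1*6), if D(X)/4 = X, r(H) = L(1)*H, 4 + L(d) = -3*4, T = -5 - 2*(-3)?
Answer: 384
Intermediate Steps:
T = 1 (T = -5 + 6 = 1)
L(d) = -16 (L(d) = -4 - 3*4 = -4 - 12 = -16)
r(H) = -16*H
D(X) = 4*X
D(r(T))*(-1*6) = (4*(-16*1))*(-1*6) = (4*(-16))*(-6) = -64*(-6) = 384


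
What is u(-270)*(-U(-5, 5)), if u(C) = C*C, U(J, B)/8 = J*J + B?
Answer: -17496000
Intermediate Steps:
U(J, B) = 8*B + 8*J**2 (U(J, B) = 8*(J*J + B) = 8*(J**2 + B) = 8*(B + J**2) = 8*B + 8*J**2)
u(C) = C**2
u(-270)*(-U(-5, 5)) = (-270)**2*(-(8*5 + 8*(-5)**2)) = 72900*(-(40 + 8*25)) = 72900*(-(40 + 200)) = 72900*(-1*240) = 72900*(-240) = -17496000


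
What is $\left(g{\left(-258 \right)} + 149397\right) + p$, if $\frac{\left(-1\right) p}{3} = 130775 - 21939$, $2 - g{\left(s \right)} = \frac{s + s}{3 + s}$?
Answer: $- \frac{15054437}{85} \approx -1.7711 \cdot 10^{5}$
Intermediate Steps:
$g{\left(s \right)} = 2 - \frac{2 s}{3 + s}$ ($g{\left(s \right)} = 2 - \frac{s + s}{3 + s} = 2 - \frac{2 s}{3 + s}$)
$p = -326508$ ($p = - 3 \left(130775 - 21939\right) = \left(-3\right) 108836 = -326508$)
$\left(g{\left(-258 \right)} + 149397\right) + p = \left(\frac{6}{3 - 258} + 149397\right) - 326508 = \left(\frac{6}{-255} + 149397\right) - 326508 = \left(6 \left(- \frac{1}{255}\right) + 149397\right) - 326508 = \left(- \frac{2}{85} + 149397\right) - 326508 = \frac{12698743}{85} - 326508 = - \frac{15054437}{85}$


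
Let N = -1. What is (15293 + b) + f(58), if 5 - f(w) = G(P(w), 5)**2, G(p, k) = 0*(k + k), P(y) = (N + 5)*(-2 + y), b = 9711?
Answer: 25009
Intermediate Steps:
P(y) = -8 + 4*y (P(y) = (-1 + 5)*(-2 + y) = 4*(-2 + y) = -8 + 4*y)
G(p, k) = 0 (G(p, k) = 0*(2*k) = 0)
f(w) = 5 (f(w) = 5 - 1*0**2 = 5 - 1*0 = 5 + 0 = 5)
(15293 + b) + f(58) = (15293 + 9711) + 5 = 25004 + 5 = 25009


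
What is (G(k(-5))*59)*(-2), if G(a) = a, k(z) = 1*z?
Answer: 590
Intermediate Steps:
k(z) = z
(G(k(-5))*59)*(-2) = -5*59*(-2) = -295*(-2) = 590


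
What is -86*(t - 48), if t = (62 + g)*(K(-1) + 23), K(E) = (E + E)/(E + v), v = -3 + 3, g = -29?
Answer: -66822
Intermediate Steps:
v = 0
K(E) = 2 (K(E) = (E + E)/(E + 0) = (2*E)/E = 2)
t = 825 (t = (62 - 29)*(2 + 23) = 33*25 = 825)
-86*(t - 48) = -86*(825 - 48) = -86*777 = -66822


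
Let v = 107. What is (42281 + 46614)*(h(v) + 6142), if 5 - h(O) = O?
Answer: 536925800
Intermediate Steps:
h(O) = 5 - O
(42281 + 46614)*(h(v) + 6142) = (42281 + 46614)*((5 - 1*107) + 6142) = 88895*((5 - 107) + 6142) = 88895*(-102 + 6142) = 88895*6040 = 536925800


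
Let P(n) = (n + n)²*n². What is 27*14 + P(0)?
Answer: 378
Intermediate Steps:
P(n) = 4*n⁴ (P(n) = (2*n)²*n² = (4*n²)*n² = 4*n⁴)
27*14 + P(0) = 27*14 + 4*0⁴ = 378 + 4*0 = 378 + 0 = 378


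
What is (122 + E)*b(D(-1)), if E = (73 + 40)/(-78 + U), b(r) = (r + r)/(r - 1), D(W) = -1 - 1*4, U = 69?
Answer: 4925/27 ≈ 182.41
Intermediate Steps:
D(W) = -5 (D(W) = -1 - 4 = -5)
b(r) = 2*r/(-1 + r) (b(r) = (2*r)/(-1 + r) = 2*r/(-1 + r))
E = -113/9 (E = (73 + 40)/(-78 + 69) = 113/(-9) = 113*(-⅑) = -113/9 ≈ -12.556)
(122 + E)*b(D(-1)) = (122 - 113/9)*(2*(-5)/(-1 - 5)) = 985*(2*(-5)/(-6))/9 = 985*(2*(-5)*(-⅙))/9 = (985/9)*(5/3) = 4925/27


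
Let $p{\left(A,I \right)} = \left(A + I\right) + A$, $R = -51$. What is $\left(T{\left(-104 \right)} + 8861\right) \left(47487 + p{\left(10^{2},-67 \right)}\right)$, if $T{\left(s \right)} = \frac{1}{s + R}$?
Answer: $\frac{13080775896}{31} \approx 4.2196 \cdot 10^{8}$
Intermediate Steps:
$p{\left(A,I \right)} = I + 2 A$
$T{\left(s \right)} = \frac{1}{-51 + s}$ ($T{\left(s \right)} = \frac{1}{s - 51} = \frac{1}{-51 + s}$)
$\left(T{\left(-104 \right)} + 8861\right) \left(47487 + p{\left(10^{2},-67 \right)}\right) = \left(\frac{1}{-51 - 104} + 8861\right) \left(47487 - \left(67 - 2 \cdot 10^{2}\right)\right) = \left(\frac{1}{-155} + 8861\right) \left(47487 + \left(-67 + 2 \cdot 100\right)\right) = \left(- \frac{1}{155} + 8861\right) \left(47487 + \left(-67 + 200\right)\right) = \frac{1373454 \left(47487 + 133\right)}{155} = \frac{1373454}{155} \cdot 47620 = \frac{13080775896}{31}$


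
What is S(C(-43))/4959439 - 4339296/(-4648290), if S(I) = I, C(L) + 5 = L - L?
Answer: 3586741762249/3842151784885 ≈ 0.93352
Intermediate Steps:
C(L) = -5 (C(L) = -5 + (L - L) = -5 + 0 = -5)
S(C(-43))/4959439 - 4339296/(-4648290) = -5/4959439 - 4339296/(-4648290) = -5*1/4959439 - 4339296*(-1/4648290) = -5/4959439 + 723216/774715 = 3586741762249/3842151784885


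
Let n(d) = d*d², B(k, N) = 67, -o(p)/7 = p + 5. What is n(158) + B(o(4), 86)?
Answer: 3944379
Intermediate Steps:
o(p) = -35 - 7*p (o(p) = -7*(p + 5) = -7*(5 + p) = -35 - 7*p)
n(d) = d³
n(158) + B(o(4), 86) = 158³ + 67 = 3944312 + 67 = 3944379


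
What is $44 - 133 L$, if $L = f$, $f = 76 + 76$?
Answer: $-20172$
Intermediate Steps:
$f = 152$
$L = 152$
$44 - 133 L = 44 - 20216 = -20172$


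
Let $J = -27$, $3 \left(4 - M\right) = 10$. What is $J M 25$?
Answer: $-450$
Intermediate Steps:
$M = \frac{2}{3}$ ($M = 4 - \frac{10}{3} = \frac{2}{3} \approx 0.66667$)
$J M 25 = \left(-27\right) \frac{2}{3} \cdot 25 = \left(-18\right) 25 = -450$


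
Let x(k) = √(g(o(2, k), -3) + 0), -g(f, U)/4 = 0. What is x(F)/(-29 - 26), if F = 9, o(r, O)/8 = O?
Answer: 0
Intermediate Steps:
o(r, O) = 8*O
g(f, U) = 0 (g(f, U) = -4*0 = 0)
x(k) = 0 (x(k) = √(0 + 0) = √0 = 0)
x(F)/(-29 - 26) = 0/(-29 - 26) = 0/(-55) = 0*(-1/55) = 0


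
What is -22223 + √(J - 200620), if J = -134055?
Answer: -22223 + 5*I*√13387 ≈ -22223.0 + 578.51*I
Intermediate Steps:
-22223 + √(J - 200620) = -22223 + √(-134055 - 200620) = -22223 + √(-334675) = -22223 + 5*I*√13387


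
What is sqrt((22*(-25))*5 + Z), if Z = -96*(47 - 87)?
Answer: sqrt(1090) ≈ 33.015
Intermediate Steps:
Z = 3840 (Z = -96*(-40) = 3840)
sqrt((22*(-25))*5 + Z) = sqrt((22*(-25))*5 + 3840) = sqrt(-550*5 + 3840) = sqrt(-2750 + 3840) = sqrt(1090)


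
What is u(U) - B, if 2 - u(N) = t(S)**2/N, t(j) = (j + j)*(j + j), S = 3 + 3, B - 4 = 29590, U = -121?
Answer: -3559896/121 ≈ -29421.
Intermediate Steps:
B = 29594 (B = 4 + 29590 = 29594)
S = 6
t(j) = 4*j**2 (t(j) = (2*j)*(2*j) = 4*j**2)
u(N) = 2 - 20736/N (u(N) = 2 - (4*6**2)**2/N = 2 - (4*36)**2/N = 2 - 144**2/N = 2 - 20736/N)
u(U) - B = (2 - 20736/(-121)) - 1*29594 = (2 - 20736*(-1/121)) - 29594 = (2 + 20736/121) - 29594 = 20978/121 - 29594 = -3559896/121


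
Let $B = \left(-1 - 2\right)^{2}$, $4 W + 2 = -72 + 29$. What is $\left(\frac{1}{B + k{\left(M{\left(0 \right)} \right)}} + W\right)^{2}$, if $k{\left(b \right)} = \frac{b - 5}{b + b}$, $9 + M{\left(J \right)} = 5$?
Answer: $\frac{13053769}{104976} \approx 124.35$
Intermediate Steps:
$W = - \frac{45}{4}$ ($W = - \frac{1}{2} + \frac{-72 + 29}{4} = - \frac{1}{2} + \frac{1}{4} \left(-43\right) = - \frac{1}{2} - \frac{43}{4} = - \frac{45}{4} \approx -11.25$)
$M{\left(J \right)} = -4$ ($M{\left(J \right)} = -9 + 5 = -4$)
$k{\left(b \right)} = \frac{-5 + b}{2 b}$
$B = 9$ ($B = \left(-3\right)^{2} = 9$)
$\left(\frac{1}{B + k{\left(M{\left(0 \right)} \right)}} + W\right)^{2} = \left(\frac{1}{9 + \frac{-5 - 4}{2 \left(-4\right)}} - \frac{45}{4}\right)^{2} = \left(\frac{1}{9 + \frac{1}{2} \left(- \frac{1}{4}\right) \left(-9\right)} - \frac{45}{4}\right)^{2} = \left(\frac{1}{9 + \frac{9}{8}} - \frac{45}{4}\right)^{2} = \left(\frac{1}{\frac{81}{8}} - \frac{45}{4}\right)^{2} = \left(\frac{8}{81} - \frac{45}{4}\right)^{2} = \left(- \frac{3613}{324}\right)^{2} = \frac{13053769}{104976}$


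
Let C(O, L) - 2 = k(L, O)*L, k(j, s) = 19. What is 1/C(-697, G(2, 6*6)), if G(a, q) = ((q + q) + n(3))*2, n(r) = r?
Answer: 1/2852 ≈ 0.00035063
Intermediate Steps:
G(a, q) = 6 + 4*q (G(a, q) = ((q + q) + 3)*2 = (2*q + 3)*2 = (3 + 2*q)*2 = 6 + 4*q)
C(O, L) = 2 + 19*L
1/C(-697, G(2, 6*6)) = 1/(2 + 19*(6 + 4*(6*6))) = 1/(2 + 19*(6 + 4*36)) = 1/(2 + 19*(6 + 144)) = 1/(2 + 19*150) = 1/(2 + 2850) = 1/2852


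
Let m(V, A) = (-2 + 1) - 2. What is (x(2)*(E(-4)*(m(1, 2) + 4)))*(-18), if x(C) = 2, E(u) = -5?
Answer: 180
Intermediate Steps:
m(V, A) = -3 (m(V, A) = -1 - 2 = -3)
(x(2)*(E(-4)*(m(1, 2) + 4)))*(-18) = (2*(-5*(-3 + 4)))*(-18) = (2*(-5*1))*(-18) = (2*(-5))*(-18) = -10*(-18) = 180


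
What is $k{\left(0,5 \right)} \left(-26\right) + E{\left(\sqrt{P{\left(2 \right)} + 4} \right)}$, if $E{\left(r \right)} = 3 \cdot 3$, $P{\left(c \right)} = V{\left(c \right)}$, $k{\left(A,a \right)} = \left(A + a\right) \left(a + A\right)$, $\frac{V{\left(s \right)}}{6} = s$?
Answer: $-641$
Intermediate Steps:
$V{\left(s \right)} = 6 s$
$k{\left(A,a \right)} = \left(A + a\right)^{2}$ ($k{\left(A,a \right)} = \left(A + a\right) \left(A + a\right) = \left(A + a\right)^{2}$)
$P{\left(c \right)} = 6 c$
$E{\left(r \right)} = 9$
$k{\left(0,5 \right)} \left(-26\right) + E{\left(\sqrt{P{\left(2 \right)} + 4} \right)} = \left(0 + 5\right)^{2} \left(-26\right) + 9 = 5^{2} \left(-26\right) + 9 = 25 \left(-26\right) + 9 = -650 + 9 = -641$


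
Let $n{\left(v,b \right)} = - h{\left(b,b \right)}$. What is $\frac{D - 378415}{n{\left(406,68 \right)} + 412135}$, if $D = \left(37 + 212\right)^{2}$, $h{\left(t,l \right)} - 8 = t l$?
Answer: $- \frac{316414}{407503} \approx -0.77647$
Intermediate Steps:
$h{\left(t,l \right)} = 8 + l t$ ($h{\left(t,l \right)} = 8 + t l = 8 + l t$)
$n{\left(v,b \right)} = -8 - b^{2}$ ($n{\left(v,b \right)} = - (8 + b b) = - (8 + b^{2}) = -8 - b^{2}$)
$D = 62001$ ($D = 249^{2} = 62001$)
$\frac{D - 378415}{n{\left(406,68 \right)} + 412135} = \frac{62001 - 378415}{\left(-8 - 68^{2}\right) + 412135} = - \frac{316414}{\left(-8 - 4624\right) + 412135} = - \frac{316414}{-4632 + 412135} = - \frac{316414}{407503}$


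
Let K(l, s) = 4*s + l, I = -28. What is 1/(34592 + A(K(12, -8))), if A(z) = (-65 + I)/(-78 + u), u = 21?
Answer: 19/657279 ≈ 2.8907e-5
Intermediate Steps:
K(l, s) = l + 4*s
A(z) = 31/19 (A(z) = (-65 - 28)/(-78 + 21) = -93/(-57) = -93*(-1/57) = 31/19)
1/(34592 + A(K(12, -8))) = 1/(34592 + 31/19) = 1/(657279/19) = 19/657279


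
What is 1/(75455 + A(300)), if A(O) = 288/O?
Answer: 25/1886399 ≈ 1.3253e-5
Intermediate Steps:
1/(75455 + A(300)) = 1/(75455 + 288/300) = 1/(75455 + 288*(1/300)) = 1/(75455 + 24/25) = 1/(1886399/25) = 25/1886399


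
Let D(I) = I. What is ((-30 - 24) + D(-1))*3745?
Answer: -205975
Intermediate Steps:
((-30 - 24) + D(-1))*3745 = ((-30 - 24) - 1)*3745 = (-54 - 1)*3745 = -55*3745 = -205975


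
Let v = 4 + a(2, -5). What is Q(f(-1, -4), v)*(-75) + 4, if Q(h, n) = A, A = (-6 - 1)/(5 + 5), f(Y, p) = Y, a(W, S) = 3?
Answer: 113/2 ≈ 56.500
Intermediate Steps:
v = 7 (v = 4 + 3 = 7)
A = -7/10 ≈ -0.70000
Q(h, n) = -7/10
Q(f(-1, -4), v)*(-75) + 4 = -7/10*(-75) + 4 = 105/2 + 4 = 113/2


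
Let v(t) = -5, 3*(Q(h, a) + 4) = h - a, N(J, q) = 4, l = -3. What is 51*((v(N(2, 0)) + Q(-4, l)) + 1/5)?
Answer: -2329/5 ≈ -465.80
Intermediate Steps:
Q(h, a) = -4 - a/3 + h/3 (Q(h, a) = -4 + (h - a)/3 = -4 + (-a/3 + h/3) = -4 - a/3 + h/3)
51*((v(N(2, 0)) + Q(-4, l)) + 1/5) = 51*((-5 + (-4 - ⅓*(-3) + (⅓)*(-4))) + 1/5) = 51*((-5 + (-4 + 1 - 4/3)) + ⅕) = 51*((-5 - 13/3) + ⅕) = 51*(-28/3 + ⅕) = 51*(-137/15) = -2329/5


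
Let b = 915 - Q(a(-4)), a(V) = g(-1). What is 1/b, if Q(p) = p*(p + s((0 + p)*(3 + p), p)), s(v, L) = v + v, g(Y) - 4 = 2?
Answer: 1/231 ≈ 0.0043290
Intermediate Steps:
g(Y) = 6 (g(Y) = 4 + 2 = 6)
s(v, L) = 2*v
a(V) = 6
Q(p) = p*(p + 2*p*(3 + p)) (Q(p) = p*(p + 2*((0 + p)*(3 + p))) = p*(p + 2*(p*(3 + p))) = p*(p + 2*p*(3 + p)))
b = 231 (b = 915 - 6²*(7 + 2*6) = 915 - 36*(7 + 12) = 915 - 36*19 = 915 - 1*684 = 915 - 684 = 231)
1/b = 1/231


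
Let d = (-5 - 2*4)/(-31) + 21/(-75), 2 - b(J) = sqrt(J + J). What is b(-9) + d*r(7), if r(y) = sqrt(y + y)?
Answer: 2 + 108*sqrt(14)/775 - 3*I*sqrt(2) ≈ 2.5214 - 4.2426*I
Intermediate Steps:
r(y) = sqrt(2)*sqrt(y) (r(y) = sqrt(2*y) = sqrt(2)*sqrt(y))
b(J) = 2 - sqrt(2)*sqrt(J) (b(J) = 2 - sqrt(J + J) = 2 - sqrt(2*J) = 2 - sqrt(2)*sqrt(J))
d = 108/775 (d = (-5 - 8)*(-1/31) + 21*(-1/75) = -13*(-1/31) - 7/25 = 13/31 - 7/25 = 108/775 ≈ 0.13935)
b(-9) + d*r(7) = (2 - sqrt(2)*sqrt(-9)) + 108*(sqrt(2)*sqrt(7))/775 = (2 - sqrt(2)*3*I) + 108*sqrt(14)/775 = (2 - 3*I*sqrt(2)) + 108*sqrt(14)/775 = 2 + 108*sqrt(14)/775 - 3*I*sqrt(2)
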